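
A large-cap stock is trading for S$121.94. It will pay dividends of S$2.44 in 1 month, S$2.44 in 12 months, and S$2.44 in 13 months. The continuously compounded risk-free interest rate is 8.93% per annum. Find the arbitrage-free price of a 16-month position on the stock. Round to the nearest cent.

PV(dividends) I = 2.44·e^(−0.0893·1/12) + 2.44·e^(−0.0893·12/12) + 2.44·e^(−0.0893·13/12)
I = 2.4219 + 2.2316 + 2.2150 = 6.8685
F = (S − I)·e^(rT) = (121.94 − 6.8685) · e^(0.0893·16/12)
= 115.0715 · e^0.119067 = 115.0715 × 1.126445 = S$129.62

S$129.62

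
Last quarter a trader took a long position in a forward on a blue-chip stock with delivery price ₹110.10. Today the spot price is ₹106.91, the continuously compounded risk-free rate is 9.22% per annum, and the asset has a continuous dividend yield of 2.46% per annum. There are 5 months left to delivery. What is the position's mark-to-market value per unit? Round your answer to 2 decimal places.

Current fair forward for the remaining 5 months: F = S·e^((r − q)·T), (r − q) = 0.0922 − 0.0246 = 0.0676
F = 106.91 · e^(0.0676 × 5/12) = 106.91 × 1.028567 = 109.9641
Value of long forward = (F − K)·e^(−rT) = (109.9641 − 110.10) · e^(−0.0922·5/12)
= -0.1359 × 0.962312 = -0.13

-₹0.13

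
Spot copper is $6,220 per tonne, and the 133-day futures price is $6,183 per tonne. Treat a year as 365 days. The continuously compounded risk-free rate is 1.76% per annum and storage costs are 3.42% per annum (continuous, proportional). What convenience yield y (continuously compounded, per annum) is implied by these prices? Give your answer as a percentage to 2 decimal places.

F = S·e^((r+u−y)T) ⇒ (r+u−y) = ln(F/S)/T
ln(6183/6220) = -0.005966; /T ⇒ -0.016373
y = r + u − ln(F/S)/T = 0.0176 + 0.0342 + 0.016373 = 0.068173
y = 6.82%

6.82%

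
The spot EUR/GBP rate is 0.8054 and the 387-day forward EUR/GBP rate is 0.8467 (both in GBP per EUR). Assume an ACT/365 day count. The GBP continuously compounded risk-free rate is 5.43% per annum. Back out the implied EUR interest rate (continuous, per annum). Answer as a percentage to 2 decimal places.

0.71%

F = S·e^((r_GBP − r_EUR)T) ⇒ r_EUR = r_GBP − ln(F/S)/T
ln(0.8467/0.8054) = 0.050007; /(387/365) = 0.047164
r_EUR = 0.0543 − 0.047164 = 0.007136
r_EUR = 0.71%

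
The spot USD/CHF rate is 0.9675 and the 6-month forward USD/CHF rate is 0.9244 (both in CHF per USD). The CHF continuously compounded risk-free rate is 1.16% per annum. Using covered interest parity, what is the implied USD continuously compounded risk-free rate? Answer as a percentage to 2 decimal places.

10.27%

F = S·e^((r_CHF − r_USD)T) ⇒ r_USD = r_CHF − ln(F/S)/T
ln(0.9244/0.9675) = -0.045571; /(6/12) = -0.091142
r_USD = 0.0116 + 0.091142 = 0.102742
r_USD = 10.27%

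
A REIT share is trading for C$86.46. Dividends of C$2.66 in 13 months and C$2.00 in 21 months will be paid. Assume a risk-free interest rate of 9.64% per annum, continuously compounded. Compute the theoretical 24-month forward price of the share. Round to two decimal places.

C$99.89

PV(dividends) I = 2.66·e^(−0.0964·13/12) + 2.00·e^(−0.0964·21/12)
I = 2.3962 + 1.6895 = 4.0857
F = (S − I)·e^(rT) = (86.46 − 4.0857) · e^(0.0964·24/12)
= 82.3743 · e^0.192800 = 82.3743 × 1.212640 = C$99.89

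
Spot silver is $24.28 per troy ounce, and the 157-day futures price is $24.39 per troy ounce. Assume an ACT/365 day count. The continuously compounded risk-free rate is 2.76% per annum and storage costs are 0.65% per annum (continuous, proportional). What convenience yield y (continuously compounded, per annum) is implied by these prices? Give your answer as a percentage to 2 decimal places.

2.36%

F = S·e^((r+u−y)T) ⇒ (r+u−y) = ln(F/S)/T
ln(24.39/24.28) = 0.004520; /T ⇒ 0.010508
y = r + u − ln(F/S)/T = 0.0276 + 0.0065 − 0.010508 = 0.023592
y = 2.36%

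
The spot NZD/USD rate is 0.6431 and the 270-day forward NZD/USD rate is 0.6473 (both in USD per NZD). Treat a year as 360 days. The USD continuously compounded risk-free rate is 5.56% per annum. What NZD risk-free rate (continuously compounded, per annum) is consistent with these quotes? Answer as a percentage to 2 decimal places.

4.69%

F = S·e^((r_USD − r_NZD)T) ⇒ r_NZD = r_USD − ln(F/S)/T
ln(0.6473/0.6431) = 0.006510; /(270/360) = 0.008680
r_NZD = 0.0556 − 0.008680 = 0.046920
r_NZD = 4.69%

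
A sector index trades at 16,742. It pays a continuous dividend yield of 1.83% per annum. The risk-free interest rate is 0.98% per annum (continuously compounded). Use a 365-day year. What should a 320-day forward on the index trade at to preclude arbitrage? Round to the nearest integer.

F = S·e^((r − q)T) = 16742 · e^((0.0098 − 0.0183) × 320/365)
= 16742 · e^-0.007452 = 16742 × 0.992576
F = 16,618

16,618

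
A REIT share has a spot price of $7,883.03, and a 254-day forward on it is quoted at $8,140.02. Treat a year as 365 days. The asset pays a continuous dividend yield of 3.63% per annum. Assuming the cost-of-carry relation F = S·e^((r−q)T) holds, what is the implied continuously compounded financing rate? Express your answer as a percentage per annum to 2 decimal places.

From F = S·e^((r−q)T): (r − q) = ln(F/S)/T
ln(8140.02/7883.03) = ln(1.032600) = 0.032080
(r − q) = 0.032080 / (254/365) = 0.046099
r = ln(F/S)/T + q = 0.046099 + 0.0363 = 0.082399
r = 8.24%

8.24%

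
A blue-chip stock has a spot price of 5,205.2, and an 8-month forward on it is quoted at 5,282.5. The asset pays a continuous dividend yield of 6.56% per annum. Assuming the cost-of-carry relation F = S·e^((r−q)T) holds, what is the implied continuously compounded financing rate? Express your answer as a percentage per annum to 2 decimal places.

From F = S·e^((r−q)T): (r − q) = ln(F/S)/T
ln(5282.5/5205.2) = ln(1.014851) = 0.014742
(r − q) = 0.014742 / (8/12) = 0.022113
r = ln(F/S)/T + q = 0.022113 + 0.0656 = 0.087713
r = 8.77%

8.77%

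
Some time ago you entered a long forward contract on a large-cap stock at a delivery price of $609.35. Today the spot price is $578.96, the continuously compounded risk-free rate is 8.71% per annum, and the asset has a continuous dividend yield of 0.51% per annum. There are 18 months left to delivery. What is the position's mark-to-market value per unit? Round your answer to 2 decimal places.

$39.83

Current fair forward for the remaining 18 months: F = S·e^((r − q)·T), (r − q) = 0.0871 − 0.0051 = 0.0820
F = 578.96 · e^(0.0820 × 18/12) = 578.96 × 1.130884 = 654.7366
Value of long forward = (F − K)·e^(−rT) = (654.7366 − 609.35) · e^(−0.0871·18/12)
= 45.3866 × 0.877525 = 39.83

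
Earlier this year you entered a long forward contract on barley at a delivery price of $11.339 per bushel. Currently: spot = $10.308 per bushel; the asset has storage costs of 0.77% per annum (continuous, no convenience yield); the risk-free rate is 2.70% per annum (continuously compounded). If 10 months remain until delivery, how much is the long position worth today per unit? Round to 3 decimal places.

Current fair forward for the remaining 10 months: F = S·e^((r + u)·T), (r + u) = 0.0270 + 0.0077 = 0.0347
F = 10.308 · e^(0.0347 × 10/12) = 10.308 × 1.029339 = 10.6104
Value of long forward = (F − K)·e^(−rT) = (10.6104 − 11.339) · e^(−0.0270·10/12)
= -0.7286 × 0.977751 = -0.712

-$0.712 per bushel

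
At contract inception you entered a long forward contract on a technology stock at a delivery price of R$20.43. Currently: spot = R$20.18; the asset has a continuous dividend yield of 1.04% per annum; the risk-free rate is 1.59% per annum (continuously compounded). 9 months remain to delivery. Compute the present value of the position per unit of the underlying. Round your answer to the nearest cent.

-R$0.16

Current fair forward for the remaining 9 months: F = S·e^((r − q)·T), (r − q) = 0.0159 − 0.0104 = 0.0055
F = 20.18 · e^(0.0055 × 9/12) = 20.18 × 1.004134 = 20.2634
Value of long forward = (F − K)·e^(−rT) = (20.2634 − 20.43) · e^(−0.0159·9/12)
= -0.1666 × 0.988146 = -0.16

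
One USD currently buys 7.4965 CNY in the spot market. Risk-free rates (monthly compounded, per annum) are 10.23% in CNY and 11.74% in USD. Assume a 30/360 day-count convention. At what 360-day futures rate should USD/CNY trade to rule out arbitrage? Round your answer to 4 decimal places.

7.3852

By covered interest parity, F = S · (1+r_CNY/12)^(12T) / (1+r_USD/12)^(12T)
= 7.4965 × 1.107236 / 1.123928 = 7.4965 × 0.985149
F = 7.3852 CNY per USD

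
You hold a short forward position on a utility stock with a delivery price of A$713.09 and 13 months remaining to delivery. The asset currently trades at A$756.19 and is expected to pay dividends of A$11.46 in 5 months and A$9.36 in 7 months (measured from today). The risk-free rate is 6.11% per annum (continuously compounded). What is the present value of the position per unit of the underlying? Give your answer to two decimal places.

-A$68.57

PV(remaining dividends) I = 11.46·e^(−0.0611·5/12) + 9.36·e^(−0.0611·7/12) = 20.2042
Current forward F = (S − I)·e^(rT) = (756.19 − 20.2042)·e^(0.0611·13/12) = 735.9858 × 1.068431 = 786.3500
Value (long) = (F − K)·e^(−rT) = (786.3500 − 713.09) × 0.935951 = 68.5678
Short position value = −(long value) = -A$68.57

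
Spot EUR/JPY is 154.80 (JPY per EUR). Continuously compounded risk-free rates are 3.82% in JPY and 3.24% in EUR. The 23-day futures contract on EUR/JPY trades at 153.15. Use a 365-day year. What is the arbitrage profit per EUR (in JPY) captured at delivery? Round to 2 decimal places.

Fair futures: F* = S·e^(carry·T), with carry = (r_JPY − r_EUR) = 0.0382 − 0.0324 = 0.0058
F* = 154.80 · e^(0.0058 × 23/365) = 154.80 · e^0.000365 = 154.80 × 1.000365 = 154.8565
Market 153.15 < fair 154.8565: forward underpriced → reverse cash-and-carry (short spot, go long the forward).
At maturity, profit = |F_mkt − F*| = |153.15 − 154.8565| = 1.71 per EUR (in JPY)

1.71 per EUR (in JPY)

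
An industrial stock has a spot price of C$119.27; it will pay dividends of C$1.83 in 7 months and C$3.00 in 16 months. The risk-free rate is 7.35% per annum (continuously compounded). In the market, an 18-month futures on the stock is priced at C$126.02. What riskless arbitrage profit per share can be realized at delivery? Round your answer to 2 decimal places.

PV(dividends) I = 1.83·e^(−0.0735·7/12) + 3.00·e^(−0.0735·16/12) = 4.4731
Fair futures F* = (S − I)·e^(rT) = (119.27 − 4.4731)·e^0.110250 = 114.7969 × 1.116557 = 128.1773
Market C$126.02 < fair 128.1773: forward underpriced → reverse cash-and-carry (short the stock, invest proceeds at r, pay the dividends, go long the forward).
Profit at T = |F_mkt − F*| = |126.02 − 128.1773| = C$2.16 per share

C$2.16 per share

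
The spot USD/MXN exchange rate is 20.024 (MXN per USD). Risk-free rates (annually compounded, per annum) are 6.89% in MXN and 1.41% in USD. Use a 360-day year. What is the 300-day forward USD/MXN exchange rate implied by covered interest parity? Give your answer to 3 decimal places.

By covered interest parity, F = S · (1+r_MXN)^T / (1+r_USD)^T
= 20.024 × 1.057096 / 1.011736 = 20.024 × 1.044834
F = 20.922 MXN per USD

20.922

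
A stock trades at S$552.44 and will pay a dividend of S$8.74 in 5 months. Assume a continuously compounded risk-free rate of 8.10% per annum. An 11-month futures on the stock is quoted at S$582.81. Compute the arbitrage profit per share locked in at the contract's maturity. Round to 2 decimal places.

S$3.11 per share

PV(dividends) I = 8.74·e^(−0.0810·5/12) = 8.4499
Fair futures F* = (S − I)·e^(rT) = (552.44 − 8.4499)·e^0.074250 = 543.9901 × 1.077076 = 585.9187
Market S$582.81 < fair 585.9187: forward underpriced → reverse cash-and-carry (short the stock, invest proceeds at r, pay the dividends, go long the forward).
Profit at T = |F_mkt − F*| = |582.81 − 585.9187| = S$3.11 per share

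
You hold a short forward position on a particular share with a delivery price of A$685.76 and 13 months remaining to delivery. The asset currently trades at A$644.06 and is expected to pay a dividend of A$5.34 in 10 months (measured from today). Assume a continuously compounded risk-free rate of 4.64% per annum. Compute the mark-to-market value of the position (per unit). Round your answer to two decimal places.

PV(remaining dividends) I = 5.34·e^(−0.0464·10/12) = 5.1375
Current forward F = (S − I)·e^(rT) = (644.06 − 5.1375)·e^(0.0464·13/12) = 638.9225 × 1.051551 = 671.8596
Value (long) = (F − K)·e^(−rT) = (671.8596 − 685.76) × 0.950976 = -13.2189
Short position value = −(long value) = A$13.22

A$13.22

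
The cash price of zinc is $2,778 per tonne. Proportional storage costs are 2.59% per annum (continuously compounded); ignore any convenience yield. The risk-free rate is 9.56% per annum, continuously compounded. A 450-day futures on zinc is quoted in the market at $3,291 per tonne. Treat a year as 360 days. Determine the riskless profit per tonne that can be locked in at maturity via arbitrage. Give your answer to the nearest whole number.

Fair futures: F* = S·e^(carry·T), with carry = (r + u) = 0.0956 + 0.0259 = 0.1215
F* = 2778 · e^(0.1215 × 450/360) = 2778 · e^0.151875 = 2778 × 1.164015 = $3233.6337
Market $3291 > fair $3233.6337: forward overpriced → cash-and-carry (buy spot, short the forward).
At maturity, profit = |F_mkt − F*| = |3291 − 3233.6337| = $57 per tonne

$57 per tonne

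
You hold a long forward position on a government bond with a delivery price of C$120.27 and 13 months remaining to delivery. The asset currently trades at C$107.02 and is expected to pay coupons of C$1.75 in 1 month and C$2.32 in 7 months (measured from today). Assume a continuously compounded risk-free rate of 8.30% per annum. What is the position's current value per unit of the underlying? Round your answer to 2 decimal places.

PV(remaining coupons) I = 1.75·e^(−0.0830·1/12) + 2.32·e^(−0.0830·7/12) = 3.9483
Current forward F = (S − I)·e^(rT) = (107.02 − 3.9483)·e^(0.0830·13/12) = 103.0717 × 1.094083 = 112.7690
Value (long) = (F − K)·e^(−rT) = (112.7690 − 120.27) × 0.914007 = -6.8560
Value = -C$6.86

-C$6.86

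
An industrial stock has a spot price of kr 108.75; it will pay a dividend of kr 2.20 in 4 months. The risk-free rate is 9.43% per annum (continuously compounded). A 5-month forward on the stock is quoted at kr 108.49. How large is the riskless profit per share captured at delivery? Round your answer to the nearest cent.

PV(dividends) I = 2.20·e^(−0.0943·4/12) = 2.1319
Fair forward F* = (S − I)·e^(rT) = (108.75 − 2.1319)·e^0.039292 = 106.6181 × 1.040074 = 110.8907
Market kr 108.49 < fair 110.8907: forward underpriced → reverse cash-and-carry (short the stock, invest proceeds at r, pay the dividends, go long the forward).
Profit at T = |F_mkt − F*| = |108.49 − 110.8907| = kr 2.40 per share

kr 2.40 per share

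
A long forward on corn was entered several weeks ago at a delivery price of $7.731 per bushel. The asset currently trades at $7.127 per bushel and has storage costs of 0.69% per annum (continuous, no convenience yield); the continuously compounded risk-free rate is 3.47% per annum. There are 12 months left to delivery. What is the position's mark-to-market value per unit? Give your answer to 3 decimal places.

Current fair forward for the remaining 12 months: F = S·e^((r + u)·T), (r + u) = 0.0347 + 0.0069 = 0.0416
F = 7.127 · e^(0.0416 × 12/12) = 7.127 × 1.042477 = 7.4297
Value of long forward = (F − K)·e^(−rT) = (7.4297 − 7.731) · e^(−0.0347·12/12)
= -0.3013 × 0.965895 = -0.291

-$0.291 per bushel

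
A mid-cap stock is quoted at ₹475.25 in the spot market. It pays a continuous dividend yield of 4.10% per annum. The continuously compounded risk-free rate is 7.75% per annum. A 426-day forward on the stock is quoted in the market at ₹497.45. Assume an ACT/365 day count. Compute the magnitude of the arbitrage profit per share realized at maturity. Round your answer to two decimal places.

Fair forward: F* = S·e^(carry·T), with carry = (r − q) = 0.0775 − 0.0410 = 0.0365
F* = 475.25 · e^(0.0365 × 426/365) = 475.25 · e^0.042600 = 475.25 × 1.043520 = ₹495.9329
Market ₹497.45 > fair ₹495.9329: forward overpriced → cash-and-carry (buy spot, short the forward).
At maturity, profit = |F_mkt − F*| = |497.45 − 495.9329| = ₹1.52 per share

₹1.52 per share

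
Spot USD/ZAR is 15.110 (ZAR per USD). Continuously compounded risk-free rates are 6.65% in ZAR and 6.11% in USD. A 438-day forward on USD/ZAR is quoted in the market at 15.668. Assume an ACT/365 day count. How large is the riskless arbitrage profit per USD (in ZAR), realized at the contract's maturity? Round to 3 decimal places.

Fair forward: F* = S·e^(carry·T), with carry = (r_ZAR − r_USD) = 0.0665 − 0.0611 = 0.0054
F* = 15.110 · e^(0.0054 × 438/365) = 15.110 · e^0.006480 = 15.110 × 1.006501 = 15.2082
Market 15.668 > fair 15.2082: forward overpriced → cash-and-carry (buy spot, short the forward).
At maturity, profit = |F_mkt − F*| = |15.668 − 15.2082| = 0.460 per USD (in ZAR)

0.460 per USD (in ZAR)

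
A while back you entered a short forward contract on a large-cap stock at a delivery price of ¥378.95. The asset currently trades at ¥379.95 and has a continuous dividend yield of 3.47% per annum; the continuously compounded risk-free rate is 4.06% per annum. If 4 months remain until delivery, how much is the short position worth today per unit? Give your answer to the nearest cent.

Current fair forward for the remaining 4 months: F = S·e^((r − q)·T), (r − q) = 0.0406 − 0.0347 = 0.0059
F = 379.95 · e^(0.0059 × 4/12) = 379.95 × 1.001969 = 380.6981
Value of long forward = (F − K)·e^(−rT) = (380.6981 − 378.95) · e^(−0.0406·4/12)
= 1.7481 × 0.986558 = 1.72
Short position value = −(long value) = -¥1.72

-¥1.72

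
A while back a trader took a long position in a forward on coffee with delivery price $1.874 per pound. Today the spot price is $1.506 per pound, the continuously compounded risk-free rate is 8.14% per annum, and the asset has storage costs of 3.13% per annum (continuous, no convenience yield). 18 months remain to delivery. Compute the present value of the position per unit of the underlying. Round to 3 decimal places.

Current fair forward for the remaining 18 months: F = S·e^((r + u)·T), (r + u) = 0.0814 + 0.0313 = 0.1127
F = 1.506 · e^(0.1127 × 18/12) = 1.506 × 1.184179 = 1.7834
Value of long forward = (F − K)·e^(−rT) = (1.7834 − 1.874) · e^(−0.0814·18/12)
= -0.0906 × 0.885060 = -0.080

-$0.080 per pound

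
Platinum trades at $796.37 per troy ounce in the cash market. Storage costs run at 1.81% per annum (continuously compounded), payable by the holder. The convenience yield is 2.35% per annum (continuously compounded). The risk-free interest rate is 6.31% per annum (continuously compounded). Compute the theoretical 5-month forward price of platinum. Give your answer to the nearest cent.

$815.75 per troy ounce

Net carry = r + u − y = 0.0631 + 0.0181 − 0.0235 = 0.0577
F = S·e^((r+u−y)T) = 796.37 · e^(0.0577 × 5/12) = 796.37 · e^0.024042
= 796.37 × 1.024333 = $815.75 per troy ounce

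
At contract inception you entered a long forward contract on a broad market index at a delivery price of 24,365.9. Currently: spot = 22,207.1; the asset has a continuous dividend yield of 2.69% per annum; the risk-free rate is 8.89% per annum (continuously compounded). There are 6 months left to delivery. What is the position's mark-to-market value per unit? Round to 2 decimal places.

-1396.14

Current fair forward for the remaining 6 months: F = S·e^((r − q)·T), (r − q) = 0.0889 − 0.0269 = 0.0620
F = 22207.1 · e^(0.0620 × 6/12) = 22207.1 × 1.03148550 = 22906.3016
Value of long forward = (F − K)·e^(−rT) = (22906.3016 − 24365.9) · e^(−0.0889·6/12)
= -1459.5984 × 0.95652343 = -1396.14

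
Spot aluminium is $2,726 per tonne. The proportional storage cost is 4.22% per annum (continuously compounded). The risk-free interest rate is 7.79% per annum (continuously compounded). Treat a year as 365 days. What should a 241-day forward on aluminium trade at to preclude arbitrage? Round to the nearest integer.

$2,951 per tonne

Net carry = r + u − y = 0.0779 + 0.0422 − 0.0000 = 0.1201
F = S·e^((r+u−y)T) = 2726 · e^(0.1201 × 241/365) = 2726 · e^0.079299
= 2726 × 1.082528 = $2,951 per tonne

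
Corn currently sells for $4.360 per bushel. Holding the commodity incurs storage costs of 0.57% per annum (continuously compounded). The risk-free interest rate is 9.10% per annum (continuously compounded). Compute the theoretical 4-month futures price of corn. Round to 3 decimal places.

Net carry = r + u − y = 0.0910 + 0.0057 − 0.0000 = 0.0967
F = S·e^((r+u−y)T) = 4.360 · e^(0.0967 × 4/12) = 4.360 · e^0.032233
= 4.360 × 1.032758 = $4.503 per bushel

$4.503 per bushel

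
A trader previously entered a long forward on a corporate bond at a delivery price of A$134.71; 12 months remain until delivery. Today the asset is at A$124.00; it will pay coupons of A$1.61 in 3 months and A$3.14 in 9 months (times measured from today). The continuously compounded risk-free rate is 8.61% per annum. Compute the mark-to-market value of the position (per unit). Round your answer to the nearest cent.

-A$4.12

PV(remaining coupons) I = 1.61·e^(−0.0861·3/12) + 3.14·e^(−0.0861·9/12) = 4.5194
Current forward F = (S − I)·e^(rT) = (124.00 − 4.5194)·e^(0.0861·12/12) = 119.4806 × 1.089915 = 130.2237
Value (long) = (F − K)·e^(−rT) = (130.2237 − 134.71) × 0.917502 = -4.1162
Value = -A$4.12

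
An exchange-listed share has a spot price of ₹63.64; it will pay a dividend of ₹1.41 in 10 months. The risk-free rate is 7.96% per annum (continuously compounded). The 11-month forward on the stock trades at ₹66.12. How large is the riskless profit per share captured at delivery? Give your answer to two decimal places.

₹0.92 per share

PV(dividends) I = 1.41·e^(−0.0796·10/12) = 1.3195
Fair forward F* = (S − I)·e^(rT) = (63.64 − 1.3195)·e^0.072967 = 62.3205 × 1.075695 = 67.0379
Market ₹66.12 < fair 67.0379: forward underpriced → reverse cash-and-carry (short the stock, invest proceeds at r, pay the dividends, go long the forward).
Profit at T = |F_mkt − F*| = |66.12 − 67.0379| = ₹0.92 per share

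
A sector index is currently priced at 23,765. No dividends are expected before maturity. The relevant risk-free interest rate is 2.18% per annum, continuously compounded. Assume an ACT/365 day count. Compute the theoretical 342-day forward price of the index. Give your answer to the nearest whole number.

F = S·e^(rT) = 23765 · e^(0.0218 × 342/365)
= 23765 · e^0.020426 = 23765 × 1.020636
F = 24,255

24,255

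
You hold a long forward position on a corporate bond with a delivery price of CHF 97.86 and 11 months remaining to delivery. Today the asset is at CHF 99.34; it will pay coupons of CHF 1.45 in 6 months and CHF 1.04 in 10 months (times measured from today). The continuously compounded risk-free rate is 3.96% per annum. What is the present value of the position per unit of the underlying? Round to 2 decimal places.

CHF 2.54

PV(remaining coupons) I = 1.45·e^(−0.0396·6/12) + 1.04·e^(−0.0396·10/12) = 2.4278
Current forward F = (S − I)·e^(rT) = (99.34 − 2.4278)·e^(0.0396·11/12) = 96.9122 × 1.036967 = 100.4948
Value (long) = (F − K)·e^(−rT) = (100.4948 − 97.86) × 0.964351 = 2.5409
Value = CHF 2.54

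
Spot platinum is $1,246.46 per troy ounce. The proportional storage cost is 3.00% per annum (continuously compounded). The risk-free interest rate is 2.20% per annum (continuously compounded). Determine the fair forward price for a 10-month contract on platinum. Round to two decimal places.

$1,301.66 per troy ounce

Net carry = r + u − y = 0.0220 + 0.0300 − 0.0000 = 0.0520
F = S·e^((r+u−y)T) = 1246.46 · e^(0.0520 × 10/12) = 1246.46 · e^0.04333333
= 1246.46 × 1.04428593 = $1,301.66 per troy ounce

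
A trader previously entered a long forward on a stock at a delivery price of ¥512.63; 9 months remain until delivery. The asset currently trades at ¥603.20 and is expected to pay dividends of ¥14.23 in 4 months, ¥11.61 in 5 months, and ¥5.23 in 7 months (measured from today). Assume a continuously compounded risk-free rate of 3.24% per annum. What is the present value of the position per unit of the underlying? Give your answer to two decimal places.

¥72.21

PV(remaining dividends) I = 14.23·e^(−0.0324·4/12) + 11.61·e^(−0.0324·5/12) + 5.23·e^(−0.0324·7/12) = 30.6635
Current forward F = (S − I)·e^(rT) = (603.20 − 30.6635)·e^(0.0324·9/12) = 572.5365 × 1.024598 = 586.6198
Value (long) = (F − K)·e^(−rT) = (586.6198 − 512.63) × 0.975993 = 72.2135
Value = ¥72.21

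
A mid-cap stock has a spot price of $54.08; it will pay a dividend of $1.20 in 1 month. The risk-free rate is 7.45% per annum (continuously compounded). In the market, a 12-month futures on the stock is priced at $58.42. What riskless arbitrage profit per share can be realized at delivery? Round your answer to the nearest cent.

PV(dividends) I = 1.20·e^(−0.0745·1/12) = 1.1926
Fair futures F* = (S − I)·e^(rT) = (54.08 − 1.1926)·e^0.074500 = 52.8874 × 1.077345 = 56.9780
Market $58.42 > fair 56.9780: forward overpriced → cash-and-carry (borrow at r, buy the stock and collect the dividends, short the forward).
Profit at T = |F_mkt − F*| = |58.42 − 56.9780| = $1.44 per share

$1.44 per share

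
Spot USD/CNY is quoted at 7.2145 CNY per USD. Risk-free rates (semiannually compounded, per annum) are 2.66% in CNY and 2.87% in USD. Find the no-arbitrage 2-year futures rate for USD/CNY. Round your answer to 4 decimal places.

By covered interest parity, F = S · (1+r_CNY/2)^(2T) / (1+r_USD/2)^(2T)
= 7.2145 × 1.054271 / 1.058647 = 7.2145 × 0.995866
F = 7.1847 CNY per USD

7.1847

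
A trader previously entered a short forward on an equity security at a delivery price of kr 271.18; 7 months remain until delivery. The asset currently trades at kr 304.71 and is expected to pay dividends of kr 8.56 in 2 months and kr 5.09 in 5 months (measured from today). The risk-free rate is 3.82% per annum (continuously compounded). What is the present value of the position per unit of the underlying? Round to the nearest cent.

-kr 25.99

PV(remaining dividends) I = 8.56·e^(−0.0382·2/12) + 5.09·e^(−0.0382·5/12) = 13.5153
Current forward F = (S − I)·e^(rT) = (304.71 − 13.5153)·e^(0.0382·7/12) = 291.1947 × 1.022533 = 297.7562
Value (long) = (F − K)·e^(−rT) = (297.7562 − 271.18) × 0.977963 = 25.9905
Short position value = −(long value) = -kr 25.99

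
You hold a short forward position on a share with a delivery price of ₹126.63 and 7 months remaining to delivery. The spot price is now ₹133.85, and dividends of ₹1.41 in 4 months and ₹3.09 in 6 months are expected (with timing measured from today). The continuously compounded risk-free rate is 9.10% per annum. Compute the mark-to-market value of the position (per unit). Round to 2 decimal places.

PV(remaining dividends) I = 1.41·e^(−0.0910·4/12) + 3.09·e^(−0.0910·6/12) = 4.3204
Current forward F = (S − I)·e^(rT) = (133.85 − 4.3204)·e^(0.0910·7/12) = 129.5296 × 1.054518 = 136.5913
Value (long) = (F − K)·e^(−rT) = (136.5913 − 126.63) × 0.948301 = 9.4463
Short position value = −(long value) = -₹9.45

-₹9.45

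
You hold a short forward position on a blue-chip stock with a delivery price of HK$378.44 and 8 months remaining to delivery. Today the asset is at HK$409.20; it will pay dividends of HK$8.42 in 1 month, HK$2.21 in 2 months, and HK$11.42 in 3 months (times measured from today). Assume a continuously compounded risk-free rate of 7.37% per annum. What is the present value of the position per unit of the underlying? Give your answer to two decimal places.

-HK$27.14

PV(remaining dividends) I = 8.42·e^(−0.0737·1/12) + 2.21·e^(−0.0737·2/12) + 11.42·e^(−0.0737·3/12) = 21.7630
Current forward F = (S − I)·e^(rT) = (409.20 − 21.7630)·e^(0.0737·8/12) = 387.4370 × 1.050360 = 406.9483
Value (long) = (F − K)·e^(−rT) = (406.9483 − 378.44) × 0.952054 = 27.1414
Short position value = −(long value) = -HK$27.14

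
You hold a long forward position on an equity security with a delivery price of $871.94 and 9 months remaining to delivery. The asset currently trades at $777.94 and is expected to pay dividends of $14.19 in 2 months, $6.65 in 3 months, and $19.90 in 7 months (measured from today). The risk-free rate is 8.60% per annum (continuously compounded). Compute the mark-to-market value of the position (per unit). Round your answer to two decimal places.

-$78.96

PV(remaining dividends) I = 14.19·e^(−0.0860·2/12) + 6.65·e^(−0.0860·3/12) + 19.90·e^(−0.0860·7/12) = 39.4229
Current forward F = (S − I)·e^(rT) = (777.94 − 39.4229)·e^(0.0860·9/12) = 738.5171 × 1.066626 = 787.7215
Value (long) = (F − K)·e^(−rT) = (787.7215 − 871.94) × 0.937536 = -78.9579
Value = -$78.96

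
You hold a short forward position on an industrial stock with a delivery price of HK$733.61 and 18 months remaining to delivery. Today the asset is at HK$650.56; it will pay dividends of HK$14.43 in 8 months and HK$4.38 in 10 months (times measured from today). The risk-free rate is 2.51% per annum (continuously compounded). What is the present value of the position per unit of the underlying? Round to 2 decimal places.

HK$74.42

PV(remaining dividends) I = 14.43·e^(−0.0251·8/12) + 4.38·e^(−0.0251·10/12) = 18.4799
Current forward F = (S − I)·e^(rT) = (650.56 − 18.4799)·e^(0.0251·18/12) = 632.0801 × 1.038368 = 656.3317
Value (long) = (F − K)·e^(−rT) = (656.3317 − 733.61) × 0.963050 = -74.4229
Short position value = −(long value) = HK$74.42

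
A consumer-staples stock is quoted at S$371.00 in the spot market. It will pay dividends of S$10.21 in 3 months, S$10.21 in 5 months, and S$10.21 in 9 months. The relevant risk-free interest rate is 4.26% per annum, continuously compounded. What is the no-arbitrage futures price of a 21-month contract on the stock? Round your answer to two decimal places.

S$367.37

PV(dividends) I = 10.21·e^(−0.0426·3/12) + 10.21·e^(−0.0426·5/12) + 10.21·e^(−0.0426·9/12)
I = 10.1018 + 10.0304 + 9.8889 = 30.0211
F = (S − I)·e^(rT) = (371.00 − 30.0211) · e^(0.0426·21/12)
= 340.9789 · e^0.074550 = 340.9789 × 1.077399 = S$367.37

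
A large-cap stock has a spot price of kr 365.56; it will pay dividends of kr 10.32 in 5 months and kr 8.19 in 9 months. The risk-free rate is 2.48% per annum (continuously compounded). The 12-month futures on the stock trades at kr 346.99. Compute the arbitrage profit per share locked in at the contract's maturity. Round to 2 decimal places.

kr 9.04 per share

PV(dividends) I = 10.32·e^(−0.0248·5/12) + 8.19·e^(−0.0248·9/12) = 18.2530
Fair futures F* = (S − I)·e^(rT) = (365.56 − 18.2530)·e^0.024800 = 347.3070 × 1.025110 = 356.0279
Market kr 346.99 < fair 356.0279: forward underpriced → reverse cash-and-carry (short the stock, invest proceeds at r, pay the dividends, go long the forward).
Profit at T = |F_mkt − F*| = |346.99 − 356.0279| = kr 9.04 per share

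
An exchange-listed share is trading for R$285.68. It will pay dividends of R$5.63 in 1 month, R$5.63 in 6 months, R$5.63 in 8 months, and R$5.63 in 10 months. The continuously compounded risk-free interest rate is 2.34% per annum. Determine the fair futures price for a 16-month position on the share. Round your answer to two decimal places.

PV(dividends) I = 5.63·e^(−0.0234·1/12) + 5.63·e^(−0.0234·6/12) + 5.63·e^(−0.0234·8/12) + 5.63·e^(−0.0234·10/12)
I = 5.6190 + 5.5645 + 5.5429 + 5.5213 = 22.2477
F = (S − I)·e^(rT) = (285.68 − 22.2477) · e^(0.0234·16/12)
= 263.4323 · e^0.031200 = 263.4323 × 1.031692 = R$271.78

R$271.78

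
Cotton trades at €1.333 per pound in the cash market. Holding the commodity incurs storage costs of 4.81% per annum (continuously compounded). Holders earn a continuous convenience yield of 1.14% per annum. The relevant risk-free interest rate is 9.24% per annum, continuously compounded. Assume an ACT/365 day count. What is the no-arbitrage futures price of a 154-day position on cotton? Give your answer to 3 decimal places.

€1.408 per pound

Net carry = r + u − y = 0.0924 + 0.0481 − 0.0114 = 0.1291
F = S·e^((r+u−y)T) = 1.333 · e^(0.1291 × 154/365) = 1.333 · e^0.054470
= 1.333 × 1.055981 = €1.408 per pound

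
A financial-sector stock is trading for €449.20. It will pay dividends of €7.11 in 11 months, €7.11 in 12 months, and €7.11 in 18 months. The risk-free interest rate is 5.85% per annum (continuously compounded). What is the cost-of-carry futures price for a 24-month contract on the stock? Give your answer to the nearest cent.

PV(dividends) I = 7.11·e^(−0.0585·11/12) + 7.11·e^(−0.0585·12/12) + 7.11·e^(−0.0585·18/12)
I = 6.7388 + 6.7060 + 6.5127 = 19.9575
F = (S − I)·e^(rT) = (449.20 − 19.9575) · e^(0.0585·24/12)
= 429.2425 · e^0.117000 = 429.2425 × 1.124119 = €482.52

€482.52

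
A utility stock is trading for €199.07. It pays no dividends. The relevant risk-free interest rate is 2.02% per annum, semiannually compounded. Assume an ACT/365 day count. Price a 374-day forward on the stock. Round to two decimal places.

€203.21

F = S · (1+r/2)^(2T)
= 199.07 × 1.020808
F = €203.21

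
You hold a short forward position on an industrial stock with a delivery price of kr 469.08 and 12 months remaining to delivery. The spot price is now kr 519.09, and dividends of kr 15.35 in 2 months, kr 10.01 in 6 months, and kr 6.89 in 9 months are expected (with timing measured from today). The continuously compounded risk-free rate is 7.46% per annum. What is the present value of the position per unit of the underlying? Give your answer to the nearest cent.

-kr 52.41

PV(remaining dividends) I = 15.35·e^(−0.0746·2/12) + 10.01·e^(−0.0746·6/12) + 6.89·e^(−0.0746·9/12) = 31.3189
Current forward F = (S − I)·e^(rT) = (519.09 − 31.3189)·e^(0.0746·12/12) = 487.7711 × 1.077453 = 525.5504
Value (long) = (F − K)·e^(−rT) = (525.5504 − 469.08) × 0.928115 = 52.4110
Short position value = −(long value) = -kr 52.41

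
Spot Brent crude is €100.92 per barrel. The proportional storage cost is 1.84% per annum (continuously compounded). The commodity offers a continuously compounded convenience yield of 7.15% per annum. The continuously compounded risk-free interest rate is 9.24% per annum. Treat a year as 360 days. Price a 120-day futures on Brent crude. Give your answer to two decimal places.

€102.25 per barrel

Net carry = r + u − y = 0.0924 + 0.0184 − 0.0715 = 0.0393
F = S·e^((r+u−y)T) = 100.92 · e^(0.0393 × 120/360) = 100.92 · e^0.013100
= 100.92 × 1.013186 = €102.25 per barrel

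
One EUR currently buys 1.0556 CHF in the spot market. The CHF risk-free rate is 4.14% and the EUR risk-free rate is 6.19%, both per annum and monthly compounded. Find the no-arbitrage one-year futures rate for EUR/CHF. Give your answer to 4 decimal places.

By covered interest parity, F = S · (1+r_CHF/12)^(12T) / (1+r_EUR/12)^(12T)
= 1.0556 × 1.042195 / 1.063687 = 1.0556 × 0.979795
F = 1.0343 CHF per EUR

1.0343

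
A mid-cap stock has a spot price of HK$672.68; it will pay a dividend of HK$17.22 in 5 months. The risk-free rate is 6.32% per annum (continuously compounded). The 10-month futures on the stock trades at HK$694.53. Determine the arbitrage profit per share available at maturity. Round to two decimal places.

PV(dividends) I = 17.22·e^(−0.0632·5/12) = 16.7725
Fair futures F* = (S − I)·e^(rT) = (672.68 − 16.7725)·e^0.052667 = 655.9075 × 1.054079 = 691.3783
Market HK$694.53 > fair 691.3783: forward overpriced → cash-and-carry (borrow at r, buy the stock and collect the dividends, short the forward).
Profit at T = |F_mkt − F*| = |694.53 − 691.3783| = HK$3.15 per share

HK$3.15 per share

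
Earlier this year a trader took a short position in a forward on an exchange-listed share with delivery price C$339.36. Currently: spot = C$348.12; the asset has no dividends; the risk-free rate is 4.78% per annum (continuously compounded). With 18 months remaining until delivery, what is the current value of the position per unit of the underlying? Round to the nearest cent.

-C$32.24

Current fair forward for the remaining 18 months: F = S·e^(r·T), r = 0.0478
F = 348.12 · e^(0.0478 × 18/12) = 348.12 × 1.074333 = 373.9968
Value of long forward = (F − K)·e^(−rT) = (373.9968 − 339.36) · e^(−0.0478·18/12)
= 34.6368 × 0.930810 = 32.24
Short position value = −(long value) = -C$32.24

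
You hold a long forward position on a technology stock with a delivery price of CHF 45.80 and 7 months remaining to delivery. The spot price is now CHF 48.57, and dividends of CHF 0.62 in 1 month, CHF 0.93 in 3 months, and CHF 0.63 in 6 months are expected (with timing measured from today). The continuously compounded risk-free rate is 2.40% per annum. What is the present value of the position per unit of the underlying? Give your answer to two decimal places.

CHF 1.24

PV(remaining dividends) I = 0.62·e^(−0.0240·1/12) + 0.93·e^(−0.0240·3/12) + 0.63·e^(−0.0240·6/12) = 2.1657
Current forward F = (S − I)·e^(rT) = (48.57 − 2.1657)·e^(0.0240·7/12) = 46.4043 × 1.014098 = 47.0585
Value (long) = (F − K)·e^(−rT) = (47.0585 − 45.80) × 0.986098 = 1.2410
Value = CHF 1.24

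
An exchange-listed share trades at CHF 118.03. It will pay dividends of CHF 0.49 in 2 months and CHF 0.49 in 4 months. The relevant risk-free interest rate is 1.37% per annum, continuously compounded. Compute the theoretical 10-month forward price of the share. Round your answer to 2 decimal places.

CHF 118.40

PV(dividends) I = 0.49·e^(−0.0137·2/12) + 0.49·e^(−0.0137·4/12)
I = 0.4889 + 0.4878 = 0.9767
F = (S − I)·e^(rT) = (118.03 − 0.9767) · e^(0.0137·10/12)
= 117.0533 · e^0.011417 = 117.0533 × 1.011482 = CHF 118.40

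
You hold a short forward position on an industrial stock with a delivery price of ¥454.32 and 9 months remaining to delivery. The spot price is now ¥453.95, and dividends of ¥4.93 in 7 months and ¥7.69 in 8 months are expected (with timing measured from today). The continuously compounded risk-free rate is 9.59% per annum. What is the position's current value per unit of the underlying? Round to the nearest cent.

-¥19.28

PV(remaining dividends) I = 4.93·e^(−0.0959·7/12) + 7.69·e^(−0.0959·8/12) = 11.8755
Current forward F = (S − I)·e^(rT) = (453.95 − 11.8755)·e^(0.0959·9/12) = 442.0745 × 1.074575 = 475.0422
Value (long) = (F − K)·e^(−rT) = (475.0422 − 454.32) × 0.930601 = 19.2841
Short position value = −(long value) = -¥19.28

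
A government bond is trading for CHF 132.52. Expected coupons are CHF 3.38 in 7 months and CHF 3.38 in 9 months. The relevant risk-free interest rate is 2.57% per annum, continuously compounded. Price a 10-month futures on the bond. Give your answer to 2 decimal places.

CHF 128.60

PV(coupons) I = 3.38·e^(−0.0257·7/12) + 3.38·e^(−0.0257·9/12)
I = 3.3297 + 3.3155 = 6.6452
F = (S − I)·e^(rT) = (132.52 − 6.6452) · e^(0.0257·10/12)
= 125.8748 · e^0.021417 = 125.8748 × 1.021648 = CHF 128.60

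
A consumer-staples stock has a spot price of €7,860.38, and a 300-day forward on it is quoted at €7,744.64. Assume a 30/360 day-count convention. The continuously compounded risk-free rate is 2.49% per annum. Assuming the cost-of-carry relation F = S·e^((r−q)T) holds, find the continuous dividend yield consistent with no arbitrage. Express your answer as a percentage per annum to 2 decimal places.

From F = S·e^((r−q)T): (r − q) = ln(F/S)/T
ln(7744.64/7860.38) = ln(0.985276) = -0.014833
(r − q) = -0.014833 / (300/360) = -0.017800
q = r − ln(F/S)/T = 0.0249 + 0.017800 = 0.042700
q = 4.27%

4.27%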